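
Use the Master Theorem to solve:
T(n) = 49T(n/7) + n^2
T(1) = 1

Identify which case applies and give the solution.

a=49, b=7, f(n)=n^2. log_7(49) = 2. Since c=2 = 2, Case 2 applies: T(n) = Θ(n^log_b(a) · log n) = O(n^2 log n).

Answer: O(n^2 log n) - Case 2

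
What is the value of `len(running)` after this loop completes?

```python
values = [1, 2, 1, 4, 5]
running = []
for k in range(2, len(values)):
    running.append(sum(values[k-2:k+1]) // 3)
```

Number of 3-element averages
`running` takes the values: [] → [1] → [1, 2] → [1, 2, 3]
So `len(running)` = 3

Answer: 3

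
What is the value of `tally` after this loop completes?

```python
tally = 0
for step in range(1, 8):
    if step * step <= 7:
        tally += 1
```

Count numbers where step² ≤ 7
`tally` takes the values: 0 → 1 → 2

Answer: 2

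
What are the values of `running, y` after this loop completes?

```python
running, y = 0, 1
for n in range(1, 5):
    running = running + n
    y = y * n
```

Sum and factorial of 1 to 4
`running, y` takes the values: (0, 1) → (1, 1) → (3, 1) → (3, 2) → (6, 2) → (6, 6) → (10, 6) → (10, 24)

Answer: 10, 24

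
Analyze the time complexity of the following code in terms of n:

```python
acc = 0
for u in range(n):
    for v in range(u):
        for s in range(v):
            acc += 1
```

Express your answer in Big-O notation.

Each loop level contributes: n × n × n. Multiplying the contributions gives O(n^3).

Answer: O(n^3)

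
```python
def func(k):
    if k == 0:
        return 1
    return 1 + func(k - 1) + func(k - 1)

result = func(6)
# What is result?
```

func(k) = 1 + 2·func(k-1), func(0)=1. Closed form: (1+1)·2^6 - 1 = 127.

Answer: 127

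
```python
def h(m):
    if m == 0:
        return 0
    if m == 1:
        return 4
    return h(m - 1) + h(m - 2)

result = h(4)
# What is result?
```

Build up from base cases: h(0)=0, h(1)=4, h(2)=4, h(3)=8, h(4)=12

Answer: 12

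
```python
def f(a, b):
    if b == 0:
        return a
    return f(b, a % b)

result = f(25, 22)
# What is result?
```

f(25, 22) -> f(22, 3) -> f(3, 1) -> f(1, 0) -> 1

Answer: 1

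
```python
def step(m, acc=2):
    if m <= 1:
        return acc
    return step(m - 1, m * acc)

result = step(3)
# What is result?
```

Accumulator trace (n, acc): (3, 2) -> (2, 6) -> (1, 12) -> return 12

Answer: 12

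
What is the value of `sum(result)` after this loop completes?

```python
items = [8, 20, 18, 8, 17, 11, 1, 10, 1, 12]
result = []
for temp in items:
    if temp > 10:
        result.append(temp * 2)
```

Sum of doubled values > 10
`result` takes the values: [] → [40] → [40, 36] → [40, 36, 34] → [40, 36, 34, 22] → [40, 36, 34, 22, 24]
So `sum(result)` = 156

Answer: 156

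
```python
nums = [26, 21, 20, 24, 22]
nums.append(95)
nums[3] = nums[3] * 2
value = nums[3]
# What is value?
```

Trace:
`nums = [26, 21, 20, 24, 22]` → nums = [26, 21, 20, 24, 22]
`nums.append(95)` → nums = [26, 21, 20, 24, 22, 95]
`nums[3] = nums[3] * 2` → nums = [26, 21, 20, 48, 22, 95]
`value = nums[3]` → value = 48
So value = 48

Answer: 48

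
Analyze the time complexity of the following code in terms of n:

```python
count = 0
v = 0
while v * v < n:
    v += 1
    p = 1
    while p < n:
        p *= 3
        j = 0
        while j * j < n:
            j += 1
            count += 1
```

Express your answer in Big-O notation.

Each loop level contributes: √n × log n × √n. Multiplying the contributions gives O(n log n).

Answer: O(n log n)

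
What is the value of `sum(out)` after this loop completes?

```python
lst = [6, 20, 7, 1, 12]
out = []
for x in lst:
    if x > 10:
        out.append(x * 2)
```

Sum of doubled values > 10
`out` takes the values: [] → [40] → [40, 24]
So `sum(out)` = 64

Answer: 64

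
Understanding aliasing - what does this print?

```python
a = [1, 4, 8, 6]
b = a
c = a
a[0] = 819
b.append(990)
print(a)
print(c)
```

Key concept: multiple aliases.
Step by step:
`a = [1, 4, 8, 6]` → a = [1, 4, 8, 6]
`b = a` → b = [1, 4, 8, 6] (same object as a)
`c = a` → c = [1, 4, 8, 6] (same object as a, b)
`a[0] = 819` → a = [819, 4, 8, 6] (same object as b, c); b = [819, 4, 8, 6] (same object as a, c); c = [819, 4, 8, 6] (same object as a, b)
`b.append(990)` → a = [819, 4, 8, 6, 990] (same object as b, c); b = [819, 4, 8, 6, 990] (same object as a, c); c = [819, 4, 8, 6, 990] (same object as a, b)
`print(a)` → prints [819, 4, 8, 6, 990]
`print(c)` → prints [819, 4, 8, 6, 990]

Answer:
[819, 4, 8, 6, 990]
[819, 4, 8, 6, 990]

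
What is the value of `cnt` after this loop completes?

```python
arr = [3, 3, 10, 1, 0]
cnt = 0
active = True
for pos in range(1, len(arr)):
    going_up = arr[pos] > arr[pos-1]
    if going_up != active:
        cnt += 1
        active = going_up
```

Count direction changes in [3, 3, 10, 1, 0]
`cnt` takes the values: 0 → 1 → 2 → 3

Answer: 3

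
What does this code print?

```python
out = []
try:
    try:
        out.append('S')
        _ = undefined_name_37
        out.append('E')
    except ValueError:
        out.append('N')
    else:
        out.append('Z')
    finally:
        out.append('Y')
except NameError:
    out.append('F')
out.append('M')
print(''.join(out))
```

Execution trace: 'S' (try body) → 'Y' (finally) → 'F' (outer except NameError) → 'M' (after the try/except). Output: SYFM

Answer: SYFM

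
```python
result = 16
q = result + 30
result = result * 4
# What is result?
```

Trace:
`result = 16` → result = 16
`q = result + 30` → q = 46
`result = result * 4` → result = 64
So result = 64

Answer: 64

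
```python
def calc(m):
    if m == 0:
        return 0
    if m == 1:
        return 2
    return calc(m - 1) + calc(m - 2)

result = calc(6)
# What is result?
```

Build up from base cases: calc(0)=0, calc(1)=2, calc(2)=2, calc(3)=4, calc(4)=6, calc(5)=10, calc(6)=16

Answer: 16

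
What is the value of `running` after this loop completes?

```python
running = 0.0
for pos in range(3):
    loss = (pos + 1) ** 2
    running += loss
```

Sum of squared losses 1² + 2² + ... + 3²
`running` takes the values: 0.0 → 1.0 → 5.0 → 14.0

Answer: 14.0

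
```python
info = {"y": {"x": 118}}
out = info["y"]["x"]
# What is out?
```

Trace:
`info = {"y": {"x": 118}}` → info = {'y': {'x': 118}}
`out = info["y"]["x"]` → out = 118
So out = 118

Answer: 118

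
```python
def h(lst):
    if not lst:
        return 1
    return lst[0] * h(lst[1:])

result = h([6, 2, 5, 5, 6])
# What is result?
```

Product over [6, 2, 5, 5, 6] = 6 * 2 * 5 * 5 * 6 = 1800

Answer: 1800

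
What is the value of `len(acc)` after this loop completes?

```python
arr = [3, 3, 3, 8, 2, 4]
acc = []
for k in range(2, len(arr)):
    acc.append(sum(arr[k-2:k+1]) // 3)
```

Number of 3-element averages
`acc` takes the values: [] → [3] → [3, 4] → [3, 4, 4] → [3, 4, 4, 4]
So `len(acc)` = 4

Answer: 4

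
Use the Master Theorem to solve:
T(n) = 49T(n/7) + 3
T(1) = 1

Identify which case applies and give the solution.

a=49, b=7, f(n)=3. log_7(49) = 2. Since c=0 < 2, Case 1 applies: T(n) = Θ(n^log_b(a)) = O(n^2).

Answer: O(n^2) - Case 1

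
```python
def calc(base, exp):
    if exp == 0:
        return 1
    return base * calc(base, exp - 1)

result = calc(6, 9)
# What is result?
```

calc(6, 9) = 6 * 6 * 6 * 6 * 6 * 6 * 6 * 6 * 6 = 10077696

Answer: 10077696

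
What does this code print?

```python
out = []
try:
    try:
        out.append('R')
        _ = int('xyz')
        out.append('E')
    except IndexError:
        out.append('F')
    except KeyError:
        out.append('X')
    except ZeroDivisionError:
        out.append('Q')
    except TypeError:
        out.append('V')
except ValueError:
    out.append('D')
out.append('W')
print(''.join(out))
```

Execution trace: 'R' (try body) → 'D' (outer except ValueError) → 'W' (after the try/except). Output: RDW

Answer: RDW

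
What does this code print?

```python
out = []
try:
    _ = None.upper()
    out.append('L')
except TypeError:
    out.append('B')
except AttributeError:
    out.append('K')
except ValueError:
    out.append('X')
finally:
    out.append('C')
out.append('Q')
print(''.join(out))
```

Execution trace: 'K' (except AttributeError) → 'C' (finally) → 'Q' (after the try/except). Output: KCQ

Answer: KCQ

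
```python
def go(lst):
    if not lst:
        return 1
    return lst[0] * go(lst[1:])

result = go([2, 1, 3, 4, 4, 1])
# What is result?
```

Product over [2, 1, 3, 4, 4, 1] = 2 * 1 * 3 * 4 * 4 * 1 = 96

Answer: 96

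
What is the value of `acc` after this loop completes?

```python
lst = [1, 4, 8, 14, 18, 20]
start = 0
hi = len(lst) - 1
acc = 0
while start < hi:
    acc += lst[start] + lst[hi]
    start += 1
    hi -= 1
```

Sum of pairs from ends
`acc` takes the values: 0 → 21 → 43 → 65

Answer: 65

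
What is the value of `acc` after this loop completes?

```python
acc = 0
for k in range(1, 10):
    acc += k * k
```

Sum of squares 1² to 9² = 285
`acc` takes the values: 0 → 1 → 5 → 14 → 30 → 55 → 91 → 140 → 204 → 285

Answer: 285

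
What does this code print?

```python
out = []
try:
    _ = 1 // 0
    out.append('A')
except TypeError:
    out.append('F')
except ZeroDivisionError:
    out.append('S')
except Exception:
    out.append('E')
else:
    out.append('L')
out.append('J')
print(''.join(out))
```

Execution trace: 'S' (except ZeroDivisionError) → 'J' (after the try/except). Output: SJ

Answer: SJ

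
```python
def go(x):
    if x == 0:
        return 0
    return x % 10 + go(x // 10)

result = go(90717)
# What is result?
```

Sum of digits of 90717: 7 + 1 + 7 + 0 + 9 = 24

Answer: 24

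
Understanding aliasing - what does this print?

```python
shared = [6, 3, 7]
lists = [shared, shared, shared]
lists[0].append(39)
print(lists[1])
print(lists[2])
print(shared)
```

Key concept: list of same reference.
Step by step:
`shared = [6, 3, 7]` → shared = [6, 3, 7]
`lists = [shared, shared, shared]` → lists = [[6, 3, 7], [6, 3, 7], [6, 3, 7]]
`lists[0].append(39)` → shared = [6, 3, 7, 39]; lists = [[6, 3, 7, 39], [6, 3, 7, 39], [6, 3, 7, 39]]
`print(lists[1])` → prints [6, 3, 7, 39]
`print(lists[2])` → prints [6, 3, 7, 39]
`print(shared)` → prints [6, 3, 7, 39]

Answer:
[6, 3, 7, 39]
[6, 3, 7, 39]
[6, 3, 7, 39]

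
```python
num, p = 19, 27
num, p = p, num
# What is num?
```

Trace:
`num, p = 19, 27` → num = 19; p = 27
`num, p = p, num` → num = 27; p = 19
So num = 27

Answer: 27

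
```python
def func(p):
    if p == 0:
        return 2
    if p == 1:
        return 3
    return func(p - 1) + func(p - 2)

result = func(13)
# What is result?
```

Build up from base cases: func(0)=2, func(1)=3, func(2)=5, func(3)=8, func(4)=13, func(5)=21, func(6)=34, ..., func(13)=987

Answer: 987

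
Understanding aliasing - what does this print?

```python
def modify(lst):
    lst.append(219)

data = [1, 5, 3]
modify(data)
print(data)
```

Key concept: function modifies passed list.
Step by step:
`data = [1, 5, 3]` → data = [1, 5, 3]
`modify(data)` → data = [1, 5, 3, 219]
`print(data)` → prints [1, 5, 3, 219]

Answer: [1, 5, 3, 219]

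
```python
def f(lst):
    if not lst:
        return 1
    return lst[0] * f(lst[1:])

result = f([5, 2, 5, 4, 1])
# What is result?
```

Product over [5, 2, 5, 4, 1] = 5 * 2 * 5 * 4 * 1 = 200

Answer: 200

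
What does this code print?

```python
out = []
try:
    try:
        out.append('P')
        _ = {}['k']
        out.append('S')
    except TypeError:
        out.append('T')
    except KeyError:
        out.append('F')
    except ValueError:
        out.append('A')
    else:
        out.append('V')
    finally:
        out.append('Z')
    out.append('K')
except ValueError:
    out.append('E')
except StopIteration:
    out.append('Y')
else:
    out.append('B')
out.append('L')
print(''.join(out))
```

Execution trace: 'P' (inner try body) → 'F' (inner except KeyError) → 'Z' (inner finally) → 'K' (try body, no exception) → 'B' (else) → 'L' (after the try/except). Output: PFZKBL

Answer: PFZKBL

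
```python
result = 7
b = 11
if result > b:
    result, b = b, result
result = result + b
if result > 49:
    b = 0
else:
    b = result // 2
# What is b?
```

Trace:
`result = 7` → result = 7
`b = 11` → b = 11
`if result > b: ...` → result > b is False → no variable changes
`result = result + b` → result = 18
`if result > 49: ...` → result > 49 is False, take else branch → b = 9
So b = 9

Answer: 9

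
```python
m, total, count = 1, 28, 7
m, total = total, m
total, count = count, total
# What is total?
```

Trace:
`m, total, count = 1, 28, 7` → m = 1; total = 28; count = 7
`m, total = total, m` → m = 28; total = 1
`total, count = count, total` → total = 7; count = 1
So total = 7

Answer: 7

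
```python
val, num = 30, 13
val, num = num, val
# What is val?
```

Trace:
`val, num = 30, 13` → val = 30; num = 13
`val, num = num, val` → val = 13; num = 30
So val = 13

Answer: 13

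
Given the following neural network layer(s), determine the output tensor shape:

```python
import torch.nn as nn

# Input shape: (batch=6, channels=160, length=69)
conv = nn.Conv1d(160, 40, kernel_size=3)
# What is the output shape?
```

Input: (6, 160, 69) -> Output: (6, 40, 67)

Answer: (6, 40, 67)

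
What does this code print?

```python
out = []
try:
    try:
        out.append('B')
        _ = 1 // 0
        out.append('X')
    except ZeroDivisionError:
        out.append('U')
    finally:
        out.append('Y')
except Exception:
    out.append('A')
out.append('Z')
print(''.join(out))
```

Execution trace: 'B' (inner try body) → 'U' (inner except ZeroDivisionError) → 'Y' (inner finally) → 'Z' (after the try/except). Output: BUYZ

Answer: BUYZ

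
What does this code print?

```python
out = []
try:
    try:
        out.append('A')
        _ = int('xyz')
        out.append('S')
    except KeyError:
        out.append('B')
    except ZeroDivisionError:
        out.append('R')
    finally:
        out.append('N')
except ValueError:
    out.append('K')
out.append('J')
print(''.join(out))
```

Execution trace: 'A' (inner try body) → 'N' (inner finally) → 'K' (outer except ValueError) → 'J' (after the try/except). Output: ANKJ

Answer: ANKJ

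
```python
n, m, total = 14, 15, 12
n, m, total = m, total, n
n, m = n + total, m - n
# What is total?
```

Trace:
`n, m, total = 14, 15, 12` → n = 14; m = 15; total = 12
`n, m, total = m, total, n` → n = 15; m = 12; total = 14
`n, m = n + total, m - n` → n = 29; m = -3
So total = 14

Answer: 14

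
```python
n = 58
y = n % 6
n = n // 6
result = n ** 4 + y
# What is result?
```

Trace:
`n = 58` → n = 58
`y = n % 6` → y = 4
`n = n // 6` → n = 9
`result = n ** 4 + y` → result = 6565
So result = 6565

Answer: 6565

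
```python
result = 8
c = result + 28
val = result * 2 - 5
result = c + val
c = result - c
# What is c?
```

Trace:
`result = 8` → result = 8
`c = result + 28` → c = 36
`val = result * 2 - 5` → val = 11
`result = c + val` → result = 47
`c = result - c` → c = 11
So c = 11

Answer: 11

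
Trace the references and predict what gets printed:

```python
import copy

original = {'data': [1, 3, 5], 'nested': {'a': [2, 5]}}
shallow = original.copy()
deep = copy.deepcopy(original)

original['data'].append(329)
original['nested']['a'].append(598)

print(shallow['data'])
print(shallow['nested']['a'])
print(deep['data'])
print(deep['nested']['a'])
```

Key concept: comparing shallow vs deep copy.
Step by step:
`original = {'data': [1, 3, 5], 'nested': {'a': [2, 5]}}` → original = {'data': [1, 3, 5], 'nested': {'a': [2, 5]}}
`shallow = original.copy()` → shallow = {'data': [1, 3, 5], 'nested': {'a': [2, 5]}}
`deep = copy.deepcopy(original)` → deep = {'data': [1, 3, 5], 'nested': {'a': [2, 5]}}
`original['data'].append(329)` → original = {'data': [1, 3, 5, 329], 'nested': {'a': [2, 5]}}; shallow = {'data': [1, 3, 5, 329], 'nested': {'a': [2, 5]}}
`original['nested']['a'].append(598)` → original = {'data': [1, 3, 5, 329], 'nested': {'a': [2, 5, 598]}}; shallow = {'data': [1, 3, 5, 329], 'nested': {'a': [2, 5, 598]}}
`print(shallow['data'])` → prints [1, 3, 5, 329]
`print(shallow['nested']['a'])` → prints [2, 5, 598]
`print(deep['data'])` → prints [1, 3, 5]
`print(deep['nested']['a'])` → prints [2, 5]

Answer:
[1, 3, 5, 329]
[2, 5, 598]
[1, 3, 5]
[2, 5]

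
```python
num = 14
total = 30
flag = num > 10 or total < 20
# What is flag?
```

Trace:
`num = 14` → num = 14
`total = 30` → total = 30
`flag = num > 10 or total < 20` → flag = True
So flag = True

Answer: True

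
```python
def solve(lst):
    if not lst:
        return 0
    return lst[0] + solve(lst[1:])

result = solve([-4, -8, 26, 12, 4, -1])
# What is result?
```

(-4) + (-8) + 26 + 12 + 4 + (-1) + 0 = 29

Answer: 29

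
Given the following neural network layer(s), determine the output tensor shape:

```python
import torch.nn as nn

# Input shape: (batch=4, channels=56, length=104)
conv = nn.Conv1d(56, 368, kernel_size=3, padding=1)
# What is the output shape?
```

Input: (4, 56, 104) -> Output: (4, 368, 104)

Answer: (4, 368, 104)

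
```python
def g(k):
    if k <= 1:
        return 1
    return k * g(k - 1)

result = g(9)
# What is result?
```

g(9) = 9 * 8 * 7 * 6 * 5 * 4 * 3 * 2 * 1 = 362880

Answer: 362880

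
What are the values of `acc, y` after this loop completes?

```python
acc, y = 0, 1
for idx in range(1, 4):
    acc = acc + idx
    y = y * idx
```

Sum and factorial of 1 to 3
`acc, y` takes the values: (0, 1) → (1, 1) → (3, 1) → (3, 2) → (6, 2) → (6, 6)

Answer: 6, 6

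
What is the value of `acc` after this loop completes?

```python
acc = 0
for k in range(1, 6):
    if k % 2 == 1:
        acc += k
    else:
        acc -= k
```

Add odd, subtract even
`acc` takes the values: 0 → 1 → -1 → 2 → -2 → 3

Answer: 3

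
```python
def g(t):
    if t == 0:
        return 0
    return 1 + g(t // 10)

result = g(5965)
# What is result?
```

Count of digits of 5965: 4

Answer: 4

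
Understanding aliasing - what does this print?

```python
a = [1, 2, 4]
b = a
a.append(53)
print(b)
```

Key concept: basic list aliasing.
Step by step:
`a = [1, 2, 4]` → a = [1, 2, 4]
`b = a` → b = [1, 2, 4] (same object as a)
`a.append(53)` → a = [1, 2, 4, 53] (same object as b); b = [1, 2, 4, 53] (same object as a)
`print(b)` → prints [1, 2, 4, 53]

Answer: [1, 2, 4, 53]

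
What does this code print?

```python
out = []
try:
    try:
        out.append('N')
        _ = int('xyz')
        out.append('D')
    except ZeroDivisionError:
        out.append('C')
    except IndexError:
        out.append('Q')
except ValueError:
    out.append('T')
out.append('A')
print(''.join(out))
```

Execution trace: 'N' (inner try body) → 'T' (outer except ValueError) → 'A' (after the try/except). Output: NTA

Answer: NTA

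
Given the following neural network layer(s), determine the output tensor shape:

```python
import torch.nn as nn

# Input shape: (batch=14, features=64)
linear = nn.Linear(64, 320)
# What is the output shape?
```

Input: (14, 64) -> Output: (14, 320)

Answer: (14, 320)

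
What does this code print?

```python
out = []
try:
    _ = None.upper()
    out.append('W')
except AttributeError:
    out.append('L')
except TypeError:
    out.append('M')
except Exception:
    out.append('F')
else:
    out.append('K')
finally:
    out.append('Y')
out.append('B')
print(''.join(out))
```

Execution trace: 'L' (except AttributeError) → 'Y' (finally) → 'B' (after the try/except). Output: LYB

Answer: LYB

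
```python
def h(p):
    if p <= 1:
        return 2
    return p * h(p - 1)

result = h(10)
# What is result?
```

h(10) = 10 * 9 * 8 * 7 * 6 * 5 * 4 * 3 * 2 * 2 = 7257600

Answer: 7257600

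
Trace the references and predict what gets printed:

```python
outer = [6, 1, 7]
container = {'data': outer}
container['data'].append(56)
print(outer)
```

Key concept: dict holds reference to list.
Step by step:
`outer = [6, 1, 7]` → outer = [6, 1, 7]
`container = {'data': outer}` → container = {'data': [6, 1, 7]}
`container['data'].append(56)` → outer = [6, 1, 7, 56]; container = {'data': [6, 1, 7, 56]}
`print(outer)` → prints [6, 1, 7, 56]

Answer: [6, 1, 7, 56]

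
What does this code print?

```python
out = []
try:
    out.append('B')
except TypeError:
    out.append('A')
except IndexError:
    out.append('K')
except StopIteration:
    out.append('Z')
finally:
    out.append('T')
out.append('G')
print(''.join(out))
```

Execution trace: 'B' (try body, no exception) → 'T' (finally) → 'G' (after the try/except). Output: BTG

Answer: BTG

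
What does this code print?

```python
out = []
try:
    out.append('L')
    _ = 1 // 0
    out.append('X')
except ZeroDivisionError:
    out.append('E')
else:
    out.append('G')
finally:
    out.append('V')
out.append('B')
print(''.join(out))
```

Execution trace: 'L' (try body) → 'E' (except ZeroDivisionError) → 'V' (finally) → 'B' (after the try/except). Output: LEVB

Answer: LEVB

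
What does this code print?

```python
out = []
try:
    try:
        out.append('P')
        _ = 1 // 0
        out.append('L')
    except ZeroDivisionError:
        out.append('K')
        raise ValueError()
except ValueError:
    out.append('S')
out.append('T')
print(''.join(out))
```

Execution trace: 'P' (inner try body) → 'K' (inner except ZeroDivisionError) → 'S' (outer except ValueError) → 'T' (after the try/except). Output: PKST

Answer: PKST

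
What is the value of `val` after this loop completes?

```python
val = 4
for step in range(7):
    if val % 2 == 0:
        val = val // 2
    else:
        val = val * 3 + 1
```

Collatz-style transformation from 4
`val` takes the values: 4 → 2 → 1 → 4 → 2 → 1 → 4 → 2

Answer: 2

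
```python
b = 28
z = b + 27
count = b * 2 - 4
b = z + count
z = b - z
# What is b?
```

Trace:
`b = 28` → b = 28
`z = b + 27` → z = 55
`count = b * 2 - 4` → count = 52
`b = z + count` → b = 107
`z = b - z` → z = 52
So b = 107

Answer: 107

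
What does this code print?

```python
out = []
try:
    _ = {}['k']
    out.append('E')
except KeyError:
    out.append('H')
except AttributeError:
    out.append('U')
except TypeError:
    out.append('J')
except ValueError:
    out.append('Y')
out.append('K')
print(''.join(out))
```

Execution trace: 'H' (except KeyError) → 'K' (after the try/except). Output: HK

Answer: HK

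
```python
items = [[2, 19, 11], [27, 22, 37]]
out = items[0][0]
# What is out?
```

Trace:
`items = [[2, 19, 11], [27, 22, 37]]` → items = [[2, 19, 11], [27, 22, 37]]
`out = items[0][0]` → out = 2
So out = 2

Answer: 2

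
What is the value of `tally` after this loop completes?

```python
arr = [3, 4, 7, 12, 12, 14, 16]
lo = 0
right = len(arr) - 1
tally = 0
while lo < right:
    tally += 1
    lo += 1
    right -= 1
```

Iterations until pointers meet (list length 7)
`tally` takes the values: 0 → 1 → 2 → 3

Answer: 3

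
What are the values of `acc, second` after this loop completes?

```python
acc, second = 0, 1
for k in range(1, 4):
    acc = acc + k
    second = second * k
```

Sum and factorial of 1 to 3
`acc, second` takes the values: (0, 1) → (1, 1) → (3, 1) → (3, 2) → (6, 2) → (6, 6)

Answer: 6, 6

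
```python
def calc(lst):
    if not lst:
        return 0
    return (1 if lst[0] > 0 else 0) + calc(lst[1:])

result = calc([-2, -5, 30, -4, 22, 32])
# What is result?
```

Count of positive elements in [-2, -5, 30, -4, 22, 32] = 3

Answer: 3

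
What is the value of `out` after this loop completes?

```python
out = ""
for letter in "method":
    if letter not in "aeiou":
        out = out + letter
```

Remove vowels from 'method'
`out` takes the values: "" → "m" → "mt" → "mth" → "mthd"

Answer: "mthd"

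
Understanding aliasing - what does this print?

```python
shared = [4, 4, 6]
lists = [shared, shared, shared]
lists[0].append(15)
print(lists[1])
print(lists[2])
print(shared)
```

Key concept: list of same reference.
Step by step:
`shared = [4, 4, 6]` → shared = [4, 4, 6]
`lists = [shared, shared, shared]` → lists = [[4, 4, 6], [4, 4, 6], [4, 4, 6]]
`lists[0].append(15)` → shared = [4, 4, 6, 15]; lists = [[4, 4, 6, 15], [4, 4, 6, 15], [4, 4, 6, 15]]
`print(lists[1])` → prints [4, 4, 6, 15]
`print(lists[2])` → prints [4, 4, 6, 15]
`print(shared)` → prints [4, 4, 6, 15]

Answer:
[4, 4, 6, 15]
[4, 4, 6, 15]
[4, 4, 6, 15]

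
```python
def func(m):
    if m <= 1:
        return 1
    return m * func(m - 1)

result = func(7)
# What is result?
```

func(7) = 7 * 6 * 5 * 4 * 3 * 2 * 1 = 5040

Answer: 5040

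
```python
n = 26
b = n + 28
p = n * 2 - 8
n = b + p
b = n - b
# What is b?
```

Trace:
`n = 26` → n = 26
`b = n + 28` → b = 54
`p = n * 2 - 8` → p = 44
`n = b + p` → n = 98
`b = n - b` → b = 44
So b = 44

Answer: 44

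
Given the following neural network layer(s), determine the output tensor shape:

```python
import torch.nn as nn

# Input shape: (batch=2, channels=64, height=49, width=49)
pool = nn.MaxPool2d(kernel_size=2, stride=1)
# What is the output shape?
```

Input: (2, 64, 49, 49) -> Output: (2, 64, 48, 48)

Answer: (2, 64, 48, 48)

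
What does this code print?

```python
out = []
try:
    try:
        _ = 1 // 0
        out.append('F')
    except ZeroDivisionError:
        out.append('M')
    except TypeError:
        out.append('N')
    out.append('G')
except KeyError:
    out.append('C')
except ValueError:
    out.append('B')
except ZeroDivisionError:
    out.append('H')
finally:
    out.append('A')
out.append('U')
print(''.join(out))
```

Execution trace: 'M' (inner except ZeroDivisionError) → 'G' (try body, no exception) → 'A' (finally) → 'U' (after the try/except). Output: MGAU

Answer: MGAU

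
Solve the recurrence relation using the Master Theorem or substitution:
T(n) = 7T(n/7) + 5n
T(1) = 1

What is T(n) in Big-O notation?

By Master Theorem: a=7, b=7, f(n)=5n. Since log_7(7) = 1 and f(n) = Θ(n^1), Case 2 applies. T(n) = O(n log n).

Answer: O(n log n)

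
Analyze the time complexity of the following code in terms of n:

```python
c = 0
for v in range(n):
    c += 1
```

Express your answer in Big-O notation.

Each loop level contributes: n. Multiplying the contributions gives O(n).

Answer: O(n)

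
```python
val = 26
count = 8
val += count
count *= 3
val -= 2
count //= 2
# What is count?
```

Trace:
`val = 26` → val = 26
`count = 8` → count = 8
`val += count` → val = 34
`count *= 3` → count = 24
`val -= 2` → val = 32
`count //= 2` → count = 12
So count = 12

Answer: 12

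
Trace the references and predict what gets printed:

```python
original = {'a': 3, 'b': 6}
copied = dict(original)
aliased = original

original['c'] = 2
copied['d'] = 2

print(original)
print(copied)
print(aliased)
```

Key concept: dict() creates copy, assignment creates alias.
Step by step:
`original = {'a': 3, 'b': 6}` → original = {'a': 3, 'b': 6}
`copied = dict(original)` → copied = {'a': 3, 'b': 6}
`aliased = original` → aliased = {'a': 3, 'b': 6} (same object as original)
`original['c'] = 2` → original = {'a': 3, 'b': 6, 'c': 2} (same object as aliased); aliased = {'a': 3, 'b': 6, 'c': 2} (same object as original)
`copied['d'] = 2` → copied = {'a': 3, 'b': 6, 'd': 2}
`print(original)` → prints {'a': 3, 'b': 6, 'c': 2}
`print(copied)` → prints {'a': 3, 'b': 6, 'd': 2}
`print(aliased)` → prints {'a': 3, 'b': 6, 'c': 2}

Answer:
{'a': 3, 'b': 6, 'c': 2}
{'a': 3, 'b': 6, 'd': 2}
{'a': 3, 'b': 6, 'c': 2}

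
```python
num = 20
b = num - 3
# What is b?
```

Trace:
`num = 20` → num = 20
`b = num - 3` → b = 17
So b = 17

Answer: 17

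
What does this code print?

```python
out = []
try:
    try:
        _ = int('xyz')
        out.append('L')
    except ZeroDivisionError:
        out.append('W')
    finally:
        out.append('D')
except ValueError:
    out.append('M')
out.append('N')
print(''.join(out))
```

Execution trace: 'D' (finally) → 'M' (outer except ValueError) → 'N' (after the try/except). Output: DMN

Answer: DMN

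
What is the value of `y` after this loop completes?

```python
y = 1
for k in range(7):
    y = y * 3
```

Multiply by 3, 7 times: 1 * 3^7 = 2187
`y` takes the values: 1 → 3 → 9 → 27 → 81 → 243 → 729 → 2187

Answer: 2187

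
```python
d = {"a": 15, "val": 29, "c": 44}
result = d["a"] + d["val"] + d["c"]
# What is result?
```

Trace:
`d = {"a": 15, "val": 29, "c": 44}` → d = {'a': 15, 'val': 29, 'c': 44}
`result = d["a"] + d["val"] + d["c"]` → result = 88
So result = 88

Answer: 88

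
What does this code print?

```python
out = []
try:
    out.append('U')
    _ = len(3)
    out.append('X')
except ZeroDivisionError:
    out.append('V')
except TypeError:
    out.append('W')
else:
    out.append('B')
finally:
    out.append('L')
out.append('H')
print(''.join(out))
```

Execution trace: 'U' (try body) → 'W' (except TypeError) → 'L' (finally) → 'H' (after the try/except). Output: UWLH

Answer: UWLH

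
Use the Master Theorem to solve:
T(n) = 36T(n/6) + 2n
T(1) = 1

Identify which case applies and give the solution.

a=36, b=6, f(n)=2n. log_6(36) = 2. Since c=1 < 2, Case 1 applies: T(n) = Θ(n^log_b(a)) = O(n^2).

Answer: O(n^2) - Case 1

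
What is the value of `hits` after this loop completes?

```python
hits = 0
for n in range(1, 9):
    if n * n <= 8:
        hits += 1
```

Count numbers where n² ≤ 8
`hits` takes the values: 0 → 1 → 2

Answer: 2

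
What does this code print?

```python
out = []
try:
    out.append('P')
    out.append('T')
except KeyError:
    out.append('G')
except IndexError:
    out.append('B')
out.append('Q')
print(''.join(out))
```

Execution trace: 'P' (try body) → 'T' (try body, no exception) → 'Q' (after the try/except). Output: PTQ

Answer: PTQ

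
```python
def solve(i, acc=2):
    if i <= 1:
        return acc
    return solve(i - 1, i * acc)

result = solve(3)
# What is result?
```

Accumulator trace (n, acc): (3, 2) -> (2, 6) -> (1, 12) -> return 12

Answer: 12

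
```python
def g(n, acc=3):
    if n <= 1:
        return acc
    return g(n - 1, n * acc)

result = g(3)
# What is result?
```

Accumulator trace (n, acc): (3, 3) -> (2, 9) -> (1, 18) -> return 18

Answer: 18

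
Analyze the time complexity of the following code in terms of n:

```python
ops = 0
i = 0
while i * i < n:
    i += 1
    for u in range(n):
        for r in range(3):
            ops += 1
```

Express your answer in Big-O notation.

Each loop level contributes: √n × n × 1. Multiplying the contributions gives O(n√n).

Answer: O(n√n)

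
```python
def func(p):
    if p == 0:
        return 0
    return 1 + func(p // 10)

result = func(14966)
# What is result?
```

Count of digits of 14966: 5

Answer: 5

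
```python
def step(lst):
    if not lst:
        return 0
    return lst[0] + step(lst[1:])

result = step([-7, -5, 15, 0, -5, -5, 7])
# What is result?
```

(-7) + (-5) + 15 + 0 + (-5) + (-5) + 7 + 0 = 0

Answer: 0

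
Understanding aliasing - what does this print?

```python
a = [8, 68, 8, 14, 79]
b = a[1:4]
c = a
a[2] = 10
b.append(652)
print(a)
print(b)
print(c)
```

Key concept: slice vs alias.
Step by step:
`a = [8, 68, 8, 14, 79]` → a = [8, 68, 8, 14, 79]
`b = a[1:4]` → b = [68, 8, 14]
`c = a` → c = [8, 68, 8, 14, 79] (same object as a)
`a[2] = 10` → a = [8, 68, 10, 14, 79] (same object as c); c = [8, 68, 10, 14, 79] (same object as a)
`b.append(652)` → b = [68, 8, 14, 652]
`print(a)` → prints [8, 68, 10, 14, 79]
`print(b)` → prints [68, 8, 14, 652]
`print(c)` → prints [8, 68, 10, 14, 79]

Answer:
[8, 68, 10, 14, 79]
[68, 8, 14, 652]
[8, 68, 10, 14, 79]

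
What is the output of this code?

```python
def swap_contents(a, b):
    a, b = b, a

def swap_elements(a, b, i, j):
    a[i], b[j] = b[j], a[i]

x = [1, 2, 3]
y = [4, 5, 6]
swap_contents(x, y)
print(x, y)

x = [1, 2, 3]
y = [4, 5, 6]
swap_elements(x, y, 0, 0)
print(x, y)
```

Key concept: parameter rebinding vs mutation.
Step by step:
`x = [1, 2, 3]` → x = [1, 2, 3]
`y = [4, 5, 6]` → y = [4, 5, 6]
`swap_contents(x, y)` → no visible change to tracked variables
`print(x, y)` → prints [1, 2, 3] [4, 5, 6]
`x = [1, 2, 3]` → x = [1, 2, 3]
`y = [4, 5, 6]` → y = [4, 5, 6]
`swap_elements(x, y, 0, 0)` → x = [4, 2, 3]; y = [1, 5, 6]
`print(x, y)` → prints [4, 2, 3] [1, 5, 6]

Answer:
[1, 2, 3] [4, 5, 6]
[4, 2, 3] [1, 5, 6]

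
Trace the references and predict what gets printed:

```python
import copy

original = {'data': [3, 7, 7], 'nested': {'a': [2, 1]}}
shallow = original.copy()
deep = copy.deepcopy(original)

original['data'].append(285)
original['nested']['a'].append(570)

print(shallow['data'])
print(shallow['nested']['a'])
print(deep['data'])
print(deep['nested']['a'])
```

Key concept: comparing shallow vs deep copy.
Step by step:
`original = {'data': [3, 7, 7], 'nested': {'a': [2, 1]}}` → original = {'data': [3, 7, 7], 'nested': {'a': [2, 1]}}
`shallow = original.copy()` → shallow = {'data': [3, 7, 7], 'nested': {'a': [2, 1]}}
`deep = copy.deepcopy(original)` → deep = {'data': [3, 7, 7], 'nested': {'a': [2, 1]}}
`original['data'].append(285)` → original = {'data': [3, 7, 7, 285], 'nested': {'a': [2, 1]}}; shallow = {'data': [3, 7, 7, 285], 'nested': {'a': [2, 1]}}
`original['nested']['a'].append(570)` → original = {'data': [3, 7, 7, 285], 'nested': {'a': [2, 1, 570]}}; shallow = {'data': [3, 7, 7, 285], 'nested': {'a': [2, 1, 570]}}
`print(shallow['data'])` → prints [3, 7, 7, 285]
`print(shallow['nested']['a'])` → prints [2, 1, 570]
`print(deep['data'])` → prints [3, 7, 7]
`print(deep['nested']['a'])` → prints [2, 1]

Answer:
[3, 7, 7, 285]
[2, 1, 570]
[3, 7, 7]
[2, 1]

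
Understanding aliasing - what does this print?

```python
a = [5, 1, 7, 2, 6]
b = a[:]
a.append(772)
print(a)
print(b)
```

Key concept: slice [:] creates copy.
Step by step:
`a = [5, 1, 7, 2, 6]` → a = [5, 1, 7, 2, 6]
`b = a[:]` → b = [5, 1, 7, 2, 6]
`a.append(772)` → a = [5, 1, 7, 2, 6, 772]
`print(a)` → prints [5, 1, 7, 2, 6, 772]
`print(b)` → prints [5, 1, 7, 2, 6]

Answer:
[5, 1, 7, 2, 6, 772]
[5, 1, 7, 2, 6]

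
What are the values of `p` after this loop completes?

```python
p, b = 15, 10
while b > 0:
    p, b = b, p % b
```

GCD of 15 and 10
`p` takes the values: 15 → 10 → 5

Answer: 5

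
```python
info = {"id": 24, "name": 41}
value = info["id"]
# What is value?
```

Trace:
`info = {"id": 24, "name": 41}` → info = {'id': 24, 'name': 41}
`value = info["id"]` → value = 24
So value = 24

Answer: 24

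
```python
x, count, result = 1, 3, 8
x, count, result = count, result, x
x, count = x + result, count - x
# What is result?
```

Trace:
`x, count, result = 1, 3, 8` → x = 1; count = 3; result = 8
`x, count, result = count, result, x` → x = 3; count = 8; result = 1
`x, count = x + result, count - x` → x = 4; count = 5
So result = 1

Answer: 1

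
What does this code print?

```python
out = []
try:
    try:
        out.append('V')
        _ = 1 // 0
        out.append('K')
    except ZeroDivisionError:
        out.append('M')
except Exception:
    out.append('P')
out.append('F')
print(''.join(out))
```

Execution trace: 'V' (inner try body) → 'M' (inner except ZeroDivisionError) → 'F' (after the try/except). Output: VMF

Answer: VMF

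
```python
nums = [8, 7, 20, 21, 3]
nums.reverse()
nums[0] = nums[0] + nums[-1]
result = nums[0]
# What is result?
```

Trace:
`nums = [8, 7, 20, 21, 3]` → nums = [8, 7, 20, 21, 3]
`nums.reverse()` → nums = [3, 21, 20, 7, 8]
`nums[0] = nums[0] + nums[-1]` → nums = [11, 21, 20, 7, 8]
`result = nums[0]` → result = 11
So result = 11

Answer: 11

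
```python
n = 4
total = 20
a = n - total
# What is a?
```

Trace:
`n = 4` → n = 4
`total = 20` → total = 20
`a = n - total` → a = -16
So a = -16

Answer: -16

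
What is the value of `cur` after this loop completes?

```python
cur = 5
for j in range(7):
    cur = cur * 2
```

Multiply by 2, 7 times: 5 * 2^7 = 640
`cur` takes the values: 5 → 10 → 20 → 40 → 80 → 160 → 320 → 640

Answer: 640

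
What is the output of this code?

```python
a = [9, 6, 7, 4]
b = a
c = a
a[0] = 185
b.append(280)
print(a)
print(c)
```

Key concept: multiple aliases.
Step by step:
`a = [9, 6, 7, 4]` → a = [9, 6, 7, 4]
`b = a` → b = [9, 6, 7, 4] (same object as a)
`c = a` → c = [9, 6, 7, 4] (same object as a, b)
`a[0] = 185` → a = [185, 6, 7, 4] (same object as b, c); b = [185, 6, 7, 4] (same object as a, c); c = [185, 6, 7, 4] (same object as a, b)
`b.append(280)` → a = [185, 6, 7, 4, 280] (same object as b, c); b = [185, 6, 7, 4, 280] (same object as a, c); c = [185, 6, 7, 4, 280] (same object as a, b)
`print(a)` → prints [185, 6, 7, 4, 280]
`print(c)` → prints [185, 6, 7, 4, 280]

Answer:
[185, 6, 7, 4, 280]
[185, 6, 7, 4, 280]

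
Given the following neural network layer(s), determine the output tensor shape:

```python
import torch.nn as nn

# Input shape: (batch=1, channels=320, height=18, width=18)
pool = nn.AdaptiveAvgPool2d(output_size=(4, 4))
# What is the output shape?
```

Input: (1, 320, 18, 18) -> Output: (1, 320, 4, 4)

Answer: (1, 320, 4, 4)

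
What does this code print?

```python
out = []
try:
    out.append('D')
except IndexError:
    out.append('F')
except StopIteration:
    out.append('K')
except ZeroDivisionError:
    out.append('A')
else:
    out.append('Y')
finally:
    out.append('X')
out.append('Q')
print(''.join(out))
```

Execution trace: 'D' (try body, no exception) → 'Y' (else) → 'X' (finally) → 'Q' (after the try/except). Output: DYXQ

Answer: DYXQ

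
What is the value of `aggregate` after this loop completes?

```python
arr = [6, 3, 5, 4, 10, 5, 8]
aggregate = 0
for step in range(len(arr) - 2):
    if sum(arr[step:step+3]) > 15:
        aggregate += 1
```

Count windows with sum > 15
`aggregate` takes the values: 0 → 1 → 2 → 3

Answer: 3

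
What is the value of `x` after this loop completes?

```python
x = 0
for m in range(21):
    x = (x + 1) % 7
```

Increment mod 7, 21 times = 0
`x` takes the values: 0 → 1 → 2 → 3 → 4 → 5 → 6 → 0 → 1 → 2 → 3 → 4 → 5 → 6 → 0 → 1 → 2 → 3 → 4 → 5 → 6 → 0

Answer: 0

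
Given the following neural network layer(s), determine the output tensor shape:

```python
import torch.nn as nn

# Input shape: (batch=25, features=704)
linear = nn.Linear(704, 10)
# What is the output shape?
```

Input: (25, 704) -> Output: (25, 10)

Answer: (25, 10)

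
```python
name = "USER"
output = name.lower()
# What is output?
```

Trace:
`name = "USER"` → name = 'USER'
`output = name.lower()` → output = 'user'
So output = 'user'

Answer: 'user'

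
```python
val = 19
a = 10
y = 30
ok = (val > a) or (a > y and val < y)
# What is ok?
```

Trace:
`val = 19` → val = 19
`a = 10` → a = 10
`y = 30` → y = 30
`ok = (val > a) or (a > y and val < y)` → ok = True
So ok = True

Answer: True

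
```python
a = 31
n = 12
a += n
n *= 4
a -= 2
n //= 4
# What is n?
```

Trace:
`a = 31` → a = 31
`n = 12` → n = 12
`a += n` → a = 43
`n *= 4` → n = 48
`a -= 2` → a = 41
`n //= 4` → n = 12
So n = 12

Answer: 12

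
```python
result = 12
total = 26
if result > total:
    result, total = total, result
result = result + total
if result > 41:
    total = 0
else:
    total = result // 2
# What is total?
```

Trace:
`result = 12` → result = 12
`total = 26` → total = 26
`if result > total: ...` → result > total is False → no variable changes
`result = result + total` → result = 38
`if result > 41: ...` → result > 41 is False, take else branch → total = 19
So total = 19

Answer: 19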